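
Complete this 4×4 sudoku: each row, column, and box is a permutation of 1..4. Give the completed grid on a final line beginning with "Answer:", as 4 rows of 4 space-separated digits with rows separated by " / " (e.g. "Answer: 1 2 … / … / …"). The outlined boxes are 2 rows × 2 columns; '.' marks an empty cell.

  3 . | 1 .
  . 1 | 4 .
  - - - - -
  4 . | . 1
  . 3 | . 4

Step 1. [r3c2∈{2}] r3c2's peers cover all but 2. So r3c2=2.
Step 2. [r1c4∈{2}] nothing but 2 survives at r1c4 ⇒ r1c4=2.
Step 3. [r4c1∈{1}] only 1 remains possible at r4c1 ⇒ r4c1=1.
Step 4. [r2c1∈{2}] r2c1's peers cover all but 2, so r2c1=2.
Step 5. [r4c3∈{2}] r4c3 is down to just 2 ⇒ r4c3=2.
Step 6. [r3c3∈{3}] r3c3's peers cover all but 3 ⇒ r3c3=3.
Step 7. [r1c2∈{4}] r1c2's peers cover all but 4. So r1c2=4.
Step 8. [r2c4∈{3}] r2c4 is down to just 3 ⇒ r2c4=3.

Answer: 3 4 1 2 / 2 1 4 3 / 4 2 3 1 / 1 3 2 4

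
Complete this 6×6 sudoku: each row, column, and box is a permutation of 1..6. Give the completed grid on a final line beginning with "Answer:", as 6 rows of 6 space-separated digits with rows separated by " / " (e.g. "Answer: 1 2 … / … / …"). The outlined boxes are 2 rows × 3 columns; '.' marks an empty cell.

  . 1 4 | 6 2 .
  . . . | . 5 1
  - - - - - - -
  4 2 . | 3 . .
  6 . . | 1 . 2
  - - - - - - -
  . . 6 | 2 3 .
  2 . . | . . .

Step 1. [r6c4∈{4,5}] col 4 places 5 nowhere but r6c4 ⇒ r6c4=5.
Step 2. [r5c6∈{4}] only 4 remains possible at r5c6 ⇒ r5c6=4.
Step 3. [r2c1∈{3}] r2c1's peers cover all but 3 ⇒ r2c1=3.
Step 4. [r5c2∈{5}] nothing but 5 survives at r5c2. So r5c2=5.
Step 5. [r3c6∈{5,6}] r3c6 is the only open cell in col 6 admitting 5 ⇒ r3c6=5.
Step 6. [r6c5∈{1,6}] across col 5, 1 lands solely at r6c5. So r6c5=1.
Step 7. [r6c3∈{3}] r6c3 is down to just 3, so r6c3=3.
Step 8. [r4c2∈{3}] nothing but 3 survives at r4c2 ⇒ r4c2=3.
Step 9. [r3c3∈{1}] r3c3 has the single candidate 1 ⇒ r3c3=1.
Step 10. [r4c5∈{4}] r4c5 is down to just 4 ⇒ r4c5=4.
Step 11. [r6c6∈{6}] nothing but 6 survives at r6c6, so r6c6=6.
Step 12. [r4c3∈{5}] r4c3 has the single candidate 5 ⇒ r4c3=5.
Step 13. [r2c4∈{4}] r2c4's peers cover all but 4 ⇒ r2c4=4.
Step 14. [r1c6∈{3}] r1c6 is down to just 3. So r1c6=3.
Step 15. [r2c3∈{2}] r2c3's peers cover all but 2 ⇒ r2c3=2.
Step 16. [r1c1∈{5}] nothing but 5 survives at r1c1. So r1c1=5.
Step 17. [r5c1∈{1}] r5c1 has the single candidate 1. So r5c1=1.
Step 18. [r6c2∈{4}] r6c2 is down to just 4, so r6c2=4.
Step 19. [r3c5∈{6}] r3c5 has the single candidate 6, so r3c5=6.
Step 20. [r2c2∈{6}] r2c2's peers cover all but 6, so r2c2=6.

Answer: 5 1 4 6 2 3 / 3 6 2 4 5 1 / 4 2 1 3 6 5 / 6 3 5 1 4 2 / 1 5 6 2 3 4 / 2 4 3 5 1 6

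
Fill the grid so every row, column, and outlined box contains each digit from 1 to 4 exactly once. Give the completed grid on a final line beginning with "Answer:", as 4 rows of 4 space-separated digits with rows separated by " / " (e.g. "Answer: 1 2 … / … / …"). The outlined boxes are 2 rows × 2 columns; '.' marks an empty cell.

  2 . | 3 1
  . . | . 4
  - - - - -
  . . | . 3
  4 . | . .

Step 1. [r3c1∈{1}] r3c1 is down to just 1. So r3c1=1.
Step 2. [r4c4∈{2}] r4c4 has the single candidate 2. So r4c4=2.
Step 3. [r4c2∈{3}] r4c2 is down to just 3 ⇒ r4c2=3.
Step 4. [r2c1∈{3}] r2c1 is down to just 3, so r2c1=3.
Step 5. [r2c3∈{2}] nothing but 2 survives at r2c3, so r2c3=2.
Step 6. [r4c3∈{1}] r4c3 has the single candidate 1 ⇒ r4c3=1.
Step 7. [r3c2∈{2}] nothing but 2 survives at r3c2. So r3c2=2.
Step 8. [r2c2∈{1}] r2c2's peers cover all but 1, so r2c2=1.
Step 9. [r3c3∈{4}] nothing but 4 survives at r3c3, so r3c3=4.
Step 10. [r1c2∈{4}] r1c2's peers cover all but 4. So r1c2=4.

Answer: 2 4 3 1 / 3 1 2 4 / 1 2 4 3 / 4 3 1 2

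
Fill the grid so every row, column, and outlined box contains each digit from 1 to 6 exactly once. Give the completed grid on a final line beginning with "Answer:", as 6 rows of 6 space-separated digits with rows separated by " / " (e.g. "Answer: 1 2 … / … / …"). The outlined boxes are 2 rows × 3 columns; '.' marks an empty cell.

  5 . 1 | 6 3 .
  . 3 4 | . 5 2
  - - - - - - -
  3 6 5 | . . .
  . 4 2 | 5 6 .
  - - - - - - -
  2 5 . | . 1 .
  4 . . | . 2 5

Step 1. [r5c6∈{3,4,6}] in col 6, 6 fits only at r5c6 ⇒ r5c6=6.
Step 2. [r5c4∈{3,4}] in row 5, 4 fits only at r5c4, so r5c4=4.
Step 3. [r5c3∈{3}] r5c3 has the single candidate 3. So r5c3=3.
Step 4. [r4c6∈{1,3}] in row 4, 3 fits only at r4c6. So r4c6=3.
Step 5. [r3c6∈{1,4}] col 6 places 1 nowhere but r3c6 ⇒ r3c6=1.
Step 6. [r6c3∈{6}] r6c3 is down to just 6 ⇒ r6c3=6.
Step 7. [r2c1∈{6}] nothing but 6 survives at r2c1. So r2c1=6.
Step 8. [r2c4∈{1}] nothing but 1 survives at r2c4 ⇒ r2c4=1.
Step 9. [r6c2∈{1}] r6c2's peers cover all but 1. So r6c2=1.
Step 10. [r3c4∈{2}] r3c4's peers cover all but 2, so r3c4=2.
Step 11. [r1c2∈{2}] r1c2 has the single candidate 2 ⇒ r1c2=2.
Step 12. [r4c1∈{1}] r4c1's peers cover all but 1. So r4c1=1.
Step 13. [r1c6∈{4}] r1c6 has the single candidate 4, so r1c6=4.
Step 14. [r3c5∈{4}] only 4 remains possible at r3c5. So r3c5=4.
Step 15. [r6c4∈{3}] r6c4's peers cover all but 3. So r6c4=3.

Answer: 5 2 1 6 3 4 / 6 3 4 1 5 2 / 3 6 5 2 4 1 / 1 4 2 5 6 3 / 2 5 3 4 1 6 / 4 1 6 3 2 5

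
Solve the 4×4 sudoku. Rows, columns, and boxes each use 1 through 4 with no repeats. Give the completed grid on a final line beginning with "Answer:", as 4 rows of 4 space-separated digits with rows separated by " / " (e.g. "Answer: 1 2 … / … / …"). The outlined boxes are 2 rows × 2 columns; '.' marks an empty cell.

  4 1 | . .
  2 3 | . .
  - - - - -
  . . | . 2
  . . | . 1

Step 1. [r3c2∈{4}] only 4 remains possible at r3c2. So r3c2=4.
Step 2. [r3c3∈{3}] r3c3's peers cover all but 3 ⇒ r3c3=3.
Step 3. [r4c3∈{4}] only 4 remains possible at r4c3. So r4c3=4.
Step 4. [r4c1∈{3}] r4c1 has the single candidate 3 ⇒ r4c1=3.
Step 5. [r2c3∈{1}] r2c3's peers cover all but 1, so r2c3=1.
Step 6. [r3c1∈{1}] nothing but 1 survives at r3c1. So r3c1=1.
Step 7. [r2c4∈{4}] r2c4's peers cover all but 4 ⇒ r2c4=4.
Step 8. [r1c4∈{3}] nothing but 3 survives at r1c4, so r1c4=3.
Step 9. [r4c2∈{2}] only 2 remains possible at r4c2, so r4c2=2.
Step 10. [r1c3∈{2}] nothing but 2 survives at r1c3. So r1c3=2.

Answer: 4 1 2 3 / 2 3 1 4 / 1 4 3 2 / 3 2 4 1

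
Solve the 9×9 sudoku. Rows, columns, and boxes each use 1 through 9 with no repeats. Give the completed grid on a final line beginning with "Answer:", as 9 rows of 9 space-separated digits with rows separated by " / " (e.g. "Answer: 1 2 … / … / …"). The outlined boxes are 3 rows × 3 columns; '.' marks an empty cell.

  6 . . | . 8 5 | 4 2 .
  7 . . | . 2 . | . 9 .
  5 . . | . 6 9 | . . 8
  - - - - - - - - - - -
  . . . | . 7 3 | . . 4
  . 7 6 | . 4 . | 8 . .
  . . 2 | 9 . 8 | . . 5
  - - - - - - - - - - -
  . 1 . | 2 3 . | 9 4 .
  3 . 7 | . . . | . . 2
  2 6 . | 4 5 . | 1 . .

Step 1. [r6c5∈{1}] r6c5 has the single candidate 1. So r6c5=1.
Step 2. [r8c2∈{4,5,8,9}] 4 has one home in row 8: r8c2 ⇒ r8c2=4.
Step 3. [r6c2∈{3}] nothing but 3 survives at r6c2 ⇒ r6c2=3.
Step 4. [r4c2∈{5,8,9}] 5 has one home in col 2: r4c2 ⇒ r4c2=5.
Step 5. [r7c1∈{8}] r7c1 has the single candidate 8. So r7c1=8.
Step 6. [r2c7∈{3,5,6}] r2c7 is the only open cell in row 2 admitting 5, so r2c7=5.
Step 7. [r8c7∈{6}] r8c7 is down to just 6, so r8c7=6.
Step 8. [r3c7∈{3,7}] r3c7 is the only open cell in col 7 admitting 3, so r3c7=3.
Step 9. [r7c9∈{7}] nothing but 7 survives at r7c9. So r7c9=7.
Step 10. [r1c9∈{1}] r1c9's peers cover all but 1. So r1c9=1.
Step 11. [r4c3∈{1,8,9}] in row 4, 8 fits only at r4c3 ⇒ r4c3=8.
Step 12. [r4c1∈{1,9}] row 4 places 9 nowhere but r4c1, so r4c1=9.
Step 13. [r2c6∈{1,4}] col 6 places 4 nowhere but r2c6. So r2c6=4.
Step 14. [r9c9∈{3}] r9c9's peers cover all but 3. So r9c9=3.
Step 15. [r1c4∈{3,7}] 7 has one home in row 1: r1c4, so r1c4=7.
Step 16. [r3c4∈{1}] r3c4's peers cover all but 1 ⇒ r3c4=1.
Step 17. [r4c8∈{1,6}] 1 has one home in row 4: r4c8, so r4c8=1.
Step 18. [r1c3∈{3,9}] 3 has one home in row 1: r1c3 ⇒ r1c3=3.
Step 19. [r8c4∈{8}] r8c4 is down to just 8, so r8c4=8.
Step 20. [r3c8∈{7}] r3c8's peers cover all but 7. So r3c8=7.
Step 21. [r2c3∈{1}] nothing but 1 survives at r2c3, so r2c3=1.
Step 22. [r5c8∈{3}] only 3 remains possible at r5c8, so r5c8=3.
Step 23. [r3c2∈{2}] nothing but 2 survives at r3c2. So r3c2=2.
Step 24. [r4c4∈{6}] r4c4 has the single candidate 6, so r4c4=6.
Step 25. [r3c3∈{4}] nothing but 4 survives at r3c3. So r3c3=4.
Step 26. [r2c4∈{3}] r2c4 has the single candidate 3. So r2c4=3.
Step 27. [r8c8∈{5}] r8c8's peers cover all but 5. So r8c8=5.
Step 28. [r9c8∈{8}] r9c8 has the single candidate 8, so r9c8=8.
Step 29. [r1c2∈{9}] only 9 remains possible at r1c2. So r1c2=9.
Step 30. [r2c2∈{8}] r2c2 is down to just 8, so r2c2=8.
Step 31. [r6c8∈{6}] nothing but 6 survives at r6c8. So r6c8=6.
Step 32. [r8c5∈{9}] r8c5 has the single candidate 9, so r8c5=9.
Step 33. [r6c1∈{4}] r6c1 is down to just 4. So r6c1=4.
Step 34. [r9c3∈{9}] r9c3 has the single candidate 9. So r9c3=9.
Step 35. [r5c9∈{9}] r5c9's peers cover all but 9, so r5c9=9.
Step 36. [r4c7∈{2}] r4c7 has the single candidate 2, so r4c7=2.
Step 37. [r9c6∈{7}] only 7 remains possible at r9c6. So r9c6=7.
Step 38. [r6c7∈{7}] r6c7 is down to just 7 ⇒ r6c7=7.
Step 39. [r8c6∈{1}] nothing but 1 survives at r8c6 ⇒ r8c6=1.
Step 40. [r5c1∈{1}] only 1 remains possible at r5c1. So r5c1=1.
Step 41. [r5c6∈{2}] nothing but 2 survives at r5c6 ⇒ r5c6=2.
Step 42. [r7c3∈{5}] r7c3 is down to just 5. So r7c3=5.
Step 43. [r2c9∈{6}] only 6 remains possible at r2c9, so r2c9=6.
Step 44. [r7c6∈{6}] nothing but 6 survives at r7c6. So r7c6=6.
Step 45. [r5c4∈{5}] r5c4 has the single candidate 5. So r5c4=5.

Answer: 6 9 3 7 8 5 4 2 1 / 7 8 1 3 2 4 5 9 6 / 5 2 4 1 6 9 3 7 8 / 9 5 8 6 7 3 2 1 4 / 1 7 6 5 4 2 8 3 9 / 4 3 2 9 1 8 7 6 5 / 8 1 5 2 3 6 9 4 7 / 3 4 7 8 9 1 6 5 2 / 2 6 9 4 5 7 1 8 3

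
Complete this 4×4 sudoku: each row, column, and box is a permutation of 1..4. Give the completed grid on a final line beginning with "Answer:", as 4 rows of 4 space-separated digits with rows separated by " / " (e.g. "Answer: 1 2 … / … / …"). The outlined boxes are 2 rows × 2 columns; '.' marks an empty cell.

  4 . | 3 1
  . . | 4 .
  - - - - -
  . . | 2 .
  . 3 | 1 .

Step 1. [r3c1∈{1}] r3c1's peers cover all but 1, so r3c1=1.
Step 2. [r1c2∈{2}] r1c2's peers cover all but 2. So r1c2=2.
Step 3. [r3c2∈{4}] nothing but 4 survives at r3c2, so r3c2=4.
Step 4. [r2c4∈{2}] r2c4 is down to just 2. So r2c4=2.
Step 5. [r2c2∈{1}] only 1 remains possible at r2c2, so r2c2=1.
Step 6. [r4c4∈{4}] r4c4 has the single candidate 4. So r4c4=4.
Step 7. [r3c4∈{3}] r3c4's peers cover all but 3. So r3c4=3.
Step 8. [r2c1∈{3}] r2c1's peers cover all but 3, so r2c1=3.
Step 9. [r4c1∈{2}] only 2 remains possible at r4c1, so r4c1=2.

Answer: 4 2 3 1 / 3 1 4 2 / 1 4 2 3 / 2 3 1 4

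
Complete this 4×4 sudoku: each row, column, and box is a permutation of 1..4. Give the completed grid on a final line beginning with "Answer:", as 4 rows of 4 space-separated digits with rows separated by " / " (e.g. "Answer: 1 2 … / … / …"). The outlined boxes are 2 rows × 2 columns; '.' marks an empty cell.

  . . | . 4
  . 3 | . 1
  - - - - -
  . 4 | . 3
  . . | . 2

Step 1. [r1c2∈{1,2}] r1c2 is the only open cell in col 2 admitting 2. So r1c2=2.
Step 2. [r4c2∈{1}] r4c2 is down to just 1 ⇒ r4c2=1.
Step 3. [r2c1∈{4}] only 4 remains possible at r2c1. So r2c1=4.
Step 4. [r2c3∈{2}] only 2 remains possible at r2c3. So r2c3=2.
Step 5. [r3c1∈{2}] r3c1 has the single candidate 2. So r3c1=2.
Step 6. [r4c3∈{4}] nothing but 4 survives at r4c3. So r4c3=4.
Step 7. [r1c3∈{3}] only 3 remains possible at r1c3. So r1c3=3.
Step 8. [r4c1∈{3}] nothing but 3 survives at r4c1 ⇒ r4c1=3.
Step 9. [r1c1∈{1}] r1c1 has the single candidate 1, so r1c1=1.
Step 10. [r3c3∈{1}] r3c3 has the single candidate 1 ⇒ r3c3=1.

Answer: 1 2 3 4 / 4 3 2 1 / 2 4 1 3 / 3 1 4 2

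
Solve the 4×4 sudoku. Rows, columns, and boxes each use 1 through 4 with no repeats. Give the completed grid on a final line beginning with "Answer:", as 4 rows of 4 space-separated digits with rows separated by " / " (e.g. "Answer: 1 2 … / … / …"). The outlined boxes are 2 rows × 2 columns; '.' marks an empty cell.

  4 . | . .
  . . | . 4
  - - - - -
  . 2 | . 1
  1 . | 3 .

Step 1. [r1c4∈{2,3}] in col 4, 3 fits only at r1c4 ⇒ r1c4=3.
Step 2. [r1c3∈{1,2}] 2 has one home in row 1: r1c3, so r1c3=2.
Step 3. [r2c2∈{1,3}] across col 2, 3 lands solely at r2c2 ⇒ r2c2=3.
Step 4. [r4c4∈{2}] r4c4 has the single candidate 2 ⇒ r4c4=2.
Step 5. [r4c2∈{4}] r4c2's peers cover all but 4, so r4c2=4.
Step 6. [r2c1∈{2}] nothing but 2 survives at r2c1, so r2c1=2.
Step 7. [r2c3∈{1}] r2c3 has the single candidate 1 ⇒ r2c3=1.
Step 8. [r3c3∈{4}] r3c3 has the single candidate 4, so r3c3=4.
Step 9. [r1c2∈{1}] r1c2 has the single candidate 1. So r1c2=1.
Step 10. [r3c1∈{3}] r3c1 has the single candidate 3 ⇒ r3c1=3.

Answer: 4 1 2 3 / 2 3 1 4 / 3 2 4 1 / 1 4 3 2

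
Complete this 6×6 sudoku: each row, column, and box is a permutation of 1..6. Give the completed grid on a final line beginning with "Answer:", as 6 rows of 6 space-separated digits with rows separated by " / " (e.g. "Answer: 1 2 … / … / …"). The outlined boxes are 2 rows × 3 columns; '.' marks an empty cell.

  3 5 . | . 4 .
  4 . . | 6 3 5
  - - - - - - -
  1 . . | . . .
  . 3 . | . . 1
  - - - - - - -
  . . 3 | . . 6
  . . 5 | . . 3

Step 1. [r5c1∈{2}] r5c1 is down to just 2 ⇒ r5c1=2.
Step 2. [r3c6∈{2,4}] r3c6 is the only open cell in col 6 admitting 4, so r3c6=4.
Step 3. [r1c4∈{1,2}] 1 has one home in box 2: r1c4. So r1c4=1.
Step 4. [r4c1∈{5,6}] 5 has one home in col 1: r4c1, so r4c1=5.
Step 5. [r4c4∈{2}] nothing but 2 survives at r4c4, so r4c4=2.
Step 6. [r1c3∈{2,6}] row 1 places 6 nowhere but r1c3, so r1c3=6.
Step 7. [r3c2∈{2,6}] 6 has one home in box 3: r3c2, so r3c2=6.
Step 8. [r2c2∈{1,2}] col 2 places 2 nowhere but r2c2, so r2c2=2.
Step 9. [r6c4∈{4}] r6c4's peers cover all but 4. So r6c4=4.
Step 10. [r5c4∈{5}] only 5 remains possible at r5c4. So r5c4=5.
Step 11. [r5c5∈{1}] r5c5 is down to just 1, so r5c5=1.
Step 12. [r6c5∈{2}] nothing but 2 survives at r6c5, so r6c5=2.
Step 13. [r6c2∈{1}] r6c2 has the single candidate 1, so r6c2=1.
Step 14. [r4c5∈{6}] nothing but 6 survives at r4c5. So r4c5=6.
Step 15. [r3c5∈{5}] r3c5 has the single candidate 5 ⇒ r3c5=5.
Step 16. [r4c3∈{4}] nothing but 4 survives at r4c3. So r4c3=4.
Step 17. [r2c3∈{1}] only 1 remains possible at r2c3, so r2c3=1.
Step 18. [r6c1∈{6}] r6c1 has the single candidate 6 ⇒ r6c1=6.
Step 19. [r3c3∈{2}] r3c3 is down to just 2, so r3c3=2.
Step 20. [r3c4∈{3}] r3c4 has the single candidate 3, so r3c4=3.
Step 21. [r1c6∈{2}] r1c6's peers cover all but 2 ⇒ r1c6=2.
Step 22. [r5c2∈{4}] nothing but 4 survives at r5c2 ⇒ r5c2=4.

Answer: 3 5 6 1 4 2 / 4 2 1 6 3 5 / 1 6 2 3 5 4 / 5 3 4 2 6 1 / 2 4 3 5 1 6 / 6 1 5 4 2 3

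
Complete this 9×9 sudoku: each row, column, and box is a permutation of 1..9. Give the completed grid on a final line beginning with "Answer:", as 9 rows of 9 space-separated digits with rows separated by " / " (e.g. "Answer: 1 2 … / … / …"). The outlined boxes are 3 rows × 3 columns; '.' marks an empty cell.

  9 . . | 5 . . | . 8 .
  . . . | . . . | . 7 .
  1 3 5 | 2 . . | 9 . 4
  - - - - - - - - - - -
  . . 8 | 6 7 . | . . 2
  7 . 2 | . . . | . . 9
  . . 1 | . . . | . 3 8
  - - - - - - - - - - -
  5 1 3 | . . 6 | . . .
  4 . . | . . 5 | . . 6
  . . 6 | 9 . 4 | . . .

Step 1. [r6c7∈{4,5,6,7}] row 6 places 7 nowhere but r6c7 ⇒ r6c7=7.
Step 2. [r6c4∈{4}] r6c4 is down to just 4. So r6c4=4.
Step 3. [r2c3∈{4}] r2c3 has the single candidate 4. So r2c3=4.
Step 4. [r3c8∈{6}] r3c8 has the single candidate 6, so r3c8=6.
Step 5. [r3c5∈{8}] only 8 remains possible at r3c5 ⇒ r3c5=8.
Step 6. [r7c5∈{2}] only 2 remains possible at r7c5. So r7c5=2.
Step 7. [r5c7∈{1,4,5,6}] across col 7, 6 lands solely at r5c7, so r5c7=6.
Step 8. [r8c3∈{7,9}] across col 3, 9 lands solely at r8c3. So r8c3=9.
Step 9. [r5c6∈{1,3,8}] 8 has one home in col 6: r5c6. So r5c6=8.
Step 10. [r1c5∈{1,3,4,6}] r1c5 is the only open cell in row 1 admitting 4. So r1c5=4.
Step 11. [r2c5∈{1,3,6,9}] 6 has one home in col 5: r2c5, so r2c5=6.
Step 12. [r6c5∈{5,9}] in col 5, 9 fits only at r6c5 ⇒ r6c5=9.
Step 13. [r5c5∈{1,3,5}] col 5 places 5 nowhere but r5c5, so r5c5=5.
Step 14. [r5c4∈{1,3}] 3 has one home in row 5: r5c4, so r5c4=3.
Step 15. [r2c4∈{1}] r2c4's peers cover all but 1, so r2c4=1.
Step 16. [r5c8∈{1,4}] 1 has one home in row 5: r5c8, so r5c8=1.
Step 17. [r8c8∈{2}] r8c8 has the single candidate 2. So r8c8=2.
Step 18. [r9c8∈{5}] r9c8's peers cover all but 5, so r9c8=5.
Step 19. [r4c7∈{4,5}] box 6 places 5 nowhere but r4c7 ⇒ r4c7=5.
Step 20. [r1c2∈{2,6,7}] across row 1, 6 lands solely at r1c2 ⇒ r1c2=6.
Step 21. [r1c7∈{1,2,3}] 2 has one home in row 1: r1c7, so r1c7=2.
Step 22. [r2c7∈{3}] r2c7 has the single candidate 3. So r2c7=3.
Step 23. [r9c9∈{1,3,7}] 3 has one home in col 9: r9c9 ⇒ r9c9=3.
Step 24. [r9c2∈{2,7,8}] across row 9, 7 lands solely at r9c2 ⇒ r9c2=7.
Step 25. [r8c2∈{8}] only 8 remains possible at r8c2 ⇒ r8c2=8.
Step 26. [r4c8∈{4}] r4c8 is down to just 4. So r4c8=4.
Step 27. [r8c7∈{1}] r8c7 has the single candidate 1. So r8c7=1.
Step 28. [r7c4∈{7,8}] in col 4, 8 fits only at r7c4, so r7c4=8.
Step 29. [r1c3∈{7}] only 7 remains possible at r1c3. So r1c3=7.
Step 30. [r2c2∈{2}] r2c2 has the single candidate 2. So r2c2=2.
Step 31. [r4c6∈{1}] r4c6 is down to just 1, so r4c6=1.
Step 32. [r8c4∈{7}] r8c4 is down to just 7. So r8c4=7.
Step 33. [r4c2∈{9}] only 9 remains possible at r4c2, so r4c2=9.
Step 34. [r7c8∈{9}] r7c8 is down to just 9. So r7c8=9.
Step 35. [r6c1∈{6}] r6c1 is down to just 6, so r6c1=6.
Step 36. [r6c6∈{2}] nothing but 2 survives at r6c6 ⇒ r6c6=2.
Step 37. [r1c9∈{1}] r1c9 has the single candidate 1. So r1c9=1.
Step 38. [r9c1∈{2}] r9c1 is down to just 2 ⇒ r9c1=2.
Step 39. [r2c9∈{5}] r2c9 has the single candidate 5. So r2c9=5.
Step 40. [r2c6∈{9}] r2c6 is down to just 9. So r2c6=9.
Step 41. [r7c9∈{7}] only 7 remains possible at r7c9, so r7c9=7.
Step 42. [r7c7∈{4}] r7c7 is down to just 4, so r7c7=4.
Step 43. [r1c6∈{3}] only 3 remains possible at r1c6, so r1c6=3.
Step 44. [r4c1∈{3}] only 3 remains possible at r4c1, so r4c1=3.
Step 45. [r9c5∈{1}] r9c5 is down to just 1 ⇒ r9c5=1.
Step 46. [r9c7∈{8}] nothing but 8 survives at r9c7. So r9c7=8.
Step 47. [r6c2∈{5}] r6c2 has the single candidate 5, so r6c2=5.
Step 48. [r3c6∈{7}] nothing but 7 survives at r3c6, so r3c6=7.
Step 49. [r5c2∈{4}] r5c2 has the single candidate 4 ⇒ r5c2=4.
Step 50. [r2c1∈{8}] nothing but 8 survives at r2c1 ⇒ r2c1=8.
Step 51. [r8c5∈{3}] r8c5 is down to just 3 ⇒ r8c5=3.

Answer: 9 6 7 5 4 3 2 8 1 / 8 2 4 1 6 9 3 7 5 / 1 3 5 2 8 7 9 6 4 / 3 9 8 6 7 1 5 4 2 / 7 4 2 3 5 8 6 1 9 / 6 5 1 4 9 2 7 3 8 / 5 1 3 8 2 6 4 9 7 / 4 8 9 7 3 5 1 2 6 / 2 7 6 9 1 4 8 5 3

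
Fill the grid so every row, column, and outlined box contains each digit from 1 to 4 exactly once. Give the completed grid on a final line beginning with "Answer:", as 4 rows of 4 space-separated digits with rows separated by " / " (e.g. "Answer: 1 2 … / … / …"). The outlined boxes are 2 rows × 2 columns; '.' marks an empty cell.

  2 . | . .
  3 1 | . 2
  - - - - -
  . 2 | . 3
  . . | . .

Step 1. [r2c3∈{4}] r2c3's peers cover all but 4, so r2c3=4.
Step 2. [r3c3∈{1}] nothing but 1 survives at r3c3. So r3c3=1.
Step 3. [r3c1∈{4}] r3c1 is down to just 4, so r3c1=4.
Step 4. [r4c3∈{2}] only 2 remains possible at r4c3 ⇒ r4c3=2.
Step 5. [r1c4∈{1}] r1c4's peers cover all but 1 ⇒ r1c4=1.
Step 6. [r4c4∈{4}] nothing but 4 survives at r4c4. So r4c4=4.
Step 7. [r4c2∈{3}] nothing but 3 survives at r4c2, so r4c2=3.
Step 8. [r1c3∈{3}] r1c3 has the single candidate 3, so r1c3=3.
Step 9. [r1c2∈{4}] r1c2 has the single candidate 4. So r1c2=4.
Step 10. [r4c1∈{1}] r4c1 has the single candidate 1, so r4c1=1.

Answer: 2 4 3 1 / 3 1 4 2 / 4 2 1 3 / 1 3 2 4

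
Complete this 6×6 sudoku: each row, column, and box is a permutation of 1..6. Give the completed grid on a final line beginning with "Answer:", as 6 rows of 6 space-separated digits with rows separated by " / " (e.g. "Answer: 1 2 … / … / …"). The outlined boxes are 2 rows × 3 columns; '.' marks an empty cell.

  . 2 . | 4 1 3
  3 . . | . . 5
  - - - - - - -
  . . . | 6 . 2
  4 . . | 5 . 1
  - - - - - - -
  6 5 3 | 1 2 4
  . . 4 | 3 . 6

Step 1. [r1c3∈{5,6}] r1c3 is the only open cell in row 1 admitting 6. So r1c3=6.
Step 2. [r6c2∈{1}] r6c2 has the single candidate 1. So r6c2=1.
Step 3. [r3c3∈{1,5}] r3c3 is the only open cell in col 3 admitting 5 ⇒ r3c3=5.
Step 4. [r4c5∈{3}] r4c5's peers cover all but 3 ⇒ r4c5=3.
Step 5. [r4c3∈{2}] r4c3 is down to just 2. So r4c3=2.
Step 6. [r3c2∈{3}] r3c2 has the single candidate 3. So r3c2=3.
Step 7. [r1c1∈{5}] nothing but 5 survives at r1c1, so r1c1=5.
Step 8. [r2c2∈{4}] only 4 remains possible at r2c2 ⇒ r2c2=4.
Step 9. [r6c1∈{2}] r6c1 has the single candidate 2 ⇒ r6c1=2.
Step 10. [r3c1∈{1}] only 1 remains possible at r3c1 ⇒ r3c1=1.
Step 11. [r3c5∈{4}] nothing but 4 survives at r3c5 ⇒ r3c5=4.
Step 12. [r4c2∈{6}] nothing but 6 survives at r4c2. So r4c2=6.
Step 13. [r6c5∈{5}] only 5 remains possible at r6c5, so r6c5=5.
Step 14. [r2c4∈{2}] r2c4 is down to just 2. So r2c4=2.
Step 15. [r2c5∈{6}] nothing but 6 survives at r2c5 ⇒ r2c5=6.
Step 16. [r2c3∈{1}] r2c3 is down to just 1. So r2c3=1.

Answer: 5 2 6 4 1 3 / 3 4 1 2 6 5 / 1 3 5 6 4 2 / 4 6 2 5 3 1 / 6 5 3 1 2 4 / 2 1 4 3 5 6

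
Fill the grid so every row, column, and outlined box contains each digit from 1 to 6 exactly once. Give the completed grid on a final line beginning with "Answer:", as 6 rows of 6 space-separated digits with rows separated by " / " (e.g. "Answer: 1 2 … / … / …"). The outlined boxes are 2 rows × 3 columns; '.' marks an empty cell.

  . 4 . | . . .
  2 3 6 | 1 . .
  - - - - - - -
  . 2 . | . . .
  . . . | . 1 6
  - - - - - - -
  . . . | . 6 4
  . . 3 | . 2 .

Step 1. [r6c4∈{5}] r6c4 is down to just 5, so r6c4=5.
Step 2. [r4c2∈{5}] r4c2 is down to just 5. So r4c2=5.
Step 3. [r2c6∈{5}] nothing but 5 survives at r2c6 ⇒ r2c6=5.
Step 4. [r3c6∈{3}] r3c6 has the single candidate 3 ⇒ r3c6=3.
Step 5. [r4c3∈{4}] nothing but 4 survives at r4c3 ⇒ r4c3=4.
Step 6. [r5c2∈{1}] r5c2 is down to just 1, so r5c2=1.
Step 7. [r3c1∈{1,6}] row 3 places 6 nowhere but r3c1. So r3c1=6.
Step 8. [r5c1∈{5}] only 5 remains possible at r5c1, so r5c1=5.
Step 9. [r1c4∈{2,3,6}] r1c4 is the only open cell in row 1 admitting 6 ⇒ r1c4=6.
Step 10. [r2c5∈{4}] r2c5 has the single candidate 4 ⇒ r2c5=4.
Step 11. [r1c1∈{1}] r1c1 is down to just 1, so r1c1=1.
Step 12. [r6c2∈{6}] r6c2 is down to just 6. So r6c2=6.
Step 13. [r6c1∈{4}] only 4 remains possible at r6c1. So r6c1=4.
Step 14. [r1c3∈{5}] r1c3's peers cover all but 5, so r1c3=5.
Step 15. [r4c4∈{2}] r4c4 has the single candidate 2. So r4c4=2.
Step 16. [r1c5∈{3}] only 3 remains possible at r1c5 ⇒ r1c5=3.
Step 17. [r3c3∈{1}] r3c3's peers cover all but 1. So r3c3=1.
Step 18. [r4c1∈{3}] only 3 remains possible at r4c1, so r4c1=3.
Step 19. [r5c3∈{2}] r5c3's peers cover all but 2 ⇒ r5c3=2.
Step 20. [r3c5∈{5}] r3c5 has the single candidate 5. So r3c5=5.
Step 21. [r3c4∈{4}] nothing but 4 survives at r3c4, so r3c4=4.
Step 22. [r5c4∈{3}] r5c4 has the single candidate 3 ⇒ r5c4=3.
Step 23. [r6c6∈{1}] only 1 remains possible at r6c6 ⇒ r6c6=1.
Step 24. [r1c6∈{2}] nothing but 2 survives at r1c6, so r1c6=2.

Answer: 1 4 5 6 3 2 / 2 3 6 1 4 5 / 6 2 1 4 5 3 / 3 5 4 2 1 6 / 5 1 2 3 6 4 / 4 6 3 5 2 1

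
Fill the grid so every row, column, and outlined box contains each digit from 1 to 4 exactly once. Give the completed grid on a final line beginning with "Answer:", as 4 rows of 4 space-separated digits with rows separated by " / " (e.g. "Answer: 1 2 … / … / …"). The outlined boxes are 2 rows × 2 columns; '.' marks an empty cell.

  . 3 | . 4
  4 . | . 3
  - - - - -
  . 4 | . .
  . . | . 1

Step 1. [r4c2∈{2}] r4c2 has the single candidate 2. So r4c2=2.
Step 2. [r2c3∈{1,2}] in row 2, 2 fits only at r2c3, so r2c3=2.
Step 3. [r3c3∈{3}] only 3 remains possible at r3c3 ⇒ r3c3=3.
Step 4. [r1c3∈{1}] r1c3 has the single candidate 1, so r1c3=1.
Step 5. [r4c3∈{4}] r4c3's peers cover all but 4, so r4c3=4.
Step 6. [r4c1∈{3}] r4c1's peers cover all but 3 ⇒ r4c1=3.
Step 7. [r3c4∈{2}] nothing but 2 survives at r3c4. So r3c4=2.
Step 8. [r1c1∈{2}] only 2 remains possible at r1c1. So r1c1=2.
Step 9. [r3c1∈{1}] only 1 remains possible at r3c1. So r3c1=1.
Step 10. [r2c2∈{1}] r2c2 has the single candidate 1. So r2c2=1.

Answer: 2 3 1 4 / 4 1 2 3 / 1 4 3 2 / 3 2 4 1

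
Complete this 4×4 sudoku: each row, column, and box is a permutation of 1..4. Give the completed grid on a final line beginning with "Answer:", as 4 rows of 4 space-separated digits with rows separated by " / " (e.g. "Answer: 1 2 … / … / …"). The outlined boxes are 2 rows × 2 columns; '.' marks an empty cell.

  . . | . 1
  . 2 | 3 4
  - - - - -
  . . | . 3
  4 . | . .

Step 1. [r3c2∈{1}] r3c2 is down to just 1 ⇒ r3c2=1.
Step 2. [r1c3∈{2}] only 2 remains possible at r1c3, so r1c3=2.
Step 3. [r1c1∈{3}] nothing but 3 survives at r1c1. So r1c1=3.
Step 4. [r2c1∈{1}] r2c1 is down to just 1. So r2c1=1.
Step 5. [r3c3∈{4}] only 4 remains possible at r3c3. So r3c3=4.
Step 6. [r3c1∈{2}] only 2 remains possible at r3c1 ⇒ r3c1=2.
Step 7. [r4c3∈{1}] r4c3's peers cover all but 1 ⇒ r4c3=1.
Step 8. [r4c2∈{3}] r4c2 has the single candidate 3, so r4c2=3.
Step 9. [r4c4∈{2}] r4c4's peers cover all but 2. So r4c4=2.
Step 10. [r1c2∈{4}] r1c2 has the single candidate 4, so r1c2=4.

Answer: 3 4 2 1 / 1 2 3 4 / 2 1 4 3 / 4 3 1 2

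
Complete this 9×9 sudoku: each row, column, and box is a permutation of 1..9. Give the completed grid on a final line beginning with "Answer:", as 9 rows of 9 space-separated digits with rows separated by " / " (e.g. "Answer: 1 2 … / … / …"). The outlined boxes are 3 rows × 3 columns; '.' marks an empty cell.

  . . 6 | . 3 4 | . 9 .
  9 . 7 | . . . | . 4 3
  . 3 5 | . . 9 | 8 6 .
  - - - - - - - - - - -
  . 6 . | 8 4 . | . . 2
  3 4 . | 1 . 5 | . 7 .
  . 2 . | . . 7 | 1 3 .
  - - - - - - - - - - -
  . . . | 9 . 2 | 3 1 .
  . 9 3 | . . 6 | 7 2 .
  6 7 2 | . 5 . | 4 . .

Step 1. [r8c1∈{1,4,5,8}] 1 has one home in box 7: r8c1 ⇒ r8c1=1.
Step 2. [r9c8∈{8}] nothing but 8 survives at r9c8 ⇒ r9c8=8.
Step 3. [r5c7∈{6,9}] across col 7, 6 lands solely at r5c7. So r5c7=6.
Step 4. [r4c7∈{5,9}] 9 has one home in col 7: r4c7. So r4c7=9.
Step 5. [r5c5∈{2,9}] across row 5, 2 lands solely at r5c5 ⇒ r5c5=2.
Step 6. [r8c9∈{5}] r8c9 has the single candidate 5, so r8c9=5.
Step 7. [r6c1∈{5,8}] across row 6, 5 lands solely at r6c1. So r6c1=5.
Step 8. [r2c6∈{1,8}] across col 6, 8 lands solely at r2c6 ⇒ r2c6=8.
Step 9. [r6c4∈{6}] r6c4 has the single candidate 6. So r6c4=6.
Step 10. [r7c5∈{7,8}] across row 7, 7 lands solely at r7c5 ⇒ r7c5=7.
Step 11. [r3c5∈{1}] only 1 remains possible at r3c5 ⇒ r3c5=1.
Step 12. [r1c9∈{1,7}] across col 9, 1 lands solely at r1c9, so r1c9=1.
Step 13. [r1c4∈{2,5,7}] row 1 places 7 nowhere but r1c4. So r1c4=7.
Step 14. [r5c9∈{8}] r5c9 has the single candidate 8 ⇒ r5c9=8.
Step 15. [r2c4∈{2,5}] in col 4, 5 fits only at r2c4. So r2c4=5.
Step 16. [r1c2∈{8}] r1c2 has the single candidate 8. So r1c2=8.
Step 17. [r6c3∈{8,9}] row 6 places 8 nowhere but r6c3 ⇒ r6c3=8.
Step 18. [r3c1∈{2,4}] 4 has one home in row 3: r3c1. So r3c1=4.
Step 19. [r4c6∈{3}] only 3 remains possible at r4c6, so r4c6=3.
Step 20. [r1c7∈{2,5}] r1c7 is the only open cell in row 1 admitting 5. So r1c7=5.
Step 21. [r7c3∈{4}] only 4 remains possible at r7c3, so r7c3=4.
Step 22. [r7c9∈{6}] r7c9 is down to just 6, so r7c9=6.
Step 23. [r9c6∈{1}] only 1 remains possible at r9c6 ⇒ r9c6=1.
Step 24. [r2c2∈{1}] r2c2 is down to just 1, so r2c2=1.
Step 25. [r7c1∈{8}] r7c1 is down to just 8 ⇒ r7c1=8.
Step 26. [r7c2∈{5}] r7c2 is down to just 5. So r7c2=5.
Step 27. [r2c7∈{2}] only 2 remains possible at r2c7. So r2c7=2.
Step 28. [r6c9∈{4}] r6c9 has the single candidate 4. So r6c9=4.
Step 29. [r3c9∈{7}] r3c9's peers cover all but 7 ⇒ r3c9=7.
Step 30. [r4c1∈{7}] r4c1's peers cover all but 7. So r4c1=7.
Step 31. [r2c5∈{6}] r2c5 has the single candidate 6. So r2c5=6.
Step 32. [r4c3∈{1}] r4c3 has the single candidate 1 ⇒ r4c3=1.
Step 33. [r9c9∈{9}] nothing but 9 survives at r9c9. So r9c9=9.
Step 34. [r3c4∈{2}] r3c4's peers cover all but 2, so r3c4=2.
Step 35. [r9c4∈{3}] only 3 remains possible at r9c4, so r9c4=3.
Step 36. [r1c1∈{2}] r1c1 has the single candidate 2 ⇒ r1c1=2.
Step 37. [r5c3∈{9}] r5c3 has the single candidate 9 ⇒ r5c3=9.
Step 38. [r4c8∈{5}] only 5 remains possible at r4c8, so r4c8=5.
Step 39. [r8c5∈{8}] only 8 remains possible at r8c5, so r8c5=8.
Step 40. [r8c4∈{4}] r8c4's peers cover all but 4, so r8c4=4.
Step 41. [r6c5∈{9}] r6c5's peers cover all but 9, so r6c5=9.

Answer: 2 8 6 7 3 4 5 9 1 / 9 1 7 5 6 8 2 4 3 / 4 3 5 2 1 9 8 6 7 / 7 6 1 8 4 3 9 5 2 / 3 4 9 1 2 5 6 7 8 / 5 2 8 6 9 7 1 3 4 / 8 5 4 9 7 2 3 1 6 / 1 9 3 4 8 6 7 2 5 / 6 7 2 3 5 1 4 8 9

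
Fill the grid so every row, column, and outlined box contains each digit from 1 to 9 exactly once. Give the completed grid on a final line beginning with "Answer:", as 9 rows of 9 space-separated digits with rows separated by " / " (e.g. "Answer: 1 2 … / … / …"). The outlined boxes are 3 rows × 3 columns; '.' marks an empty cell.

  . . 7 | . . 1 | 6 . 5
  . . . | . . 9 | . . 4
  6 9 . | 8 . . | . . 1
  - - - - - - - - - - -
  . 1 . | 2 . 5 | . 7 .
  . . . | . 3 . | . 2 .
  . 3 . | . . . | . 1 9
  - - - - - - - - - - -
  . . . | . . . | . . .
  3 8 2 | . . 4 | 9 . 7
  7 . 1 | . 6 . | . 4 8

Step 1. [r3c8∈{3}] nothing but 3 survives at r3c8. So r3c8=3.
Step 2. [r9c2∈{5}] nothing but 5 survives at r9c2. So r9c2=5.
Step 3. [r5c4∈{1,4,6,7,9}] across row 5, 1 lands solely at r5c4, so r5c4=1.
Step 4. [r7c9∈{2,3,6}] 2 has one home in col 9: r7c9. So r7c9=2.
Step 5. [r6c1∈{2,4,5,8}] 2 has one home in row 6: r6c1 ⇒ r6c1=2.
Step 6. [r8c4∈{5}] only 5 remains possible at r8c4, so r8c4=5.
Step 7. [r4c5∈{4,8,9}] r4c5 is the only open cell in box 5 admitting 9, so r4c5=9.
Step 8. [r9c7∈{3}] r9c7 has the single candidate 3. So r9c7=3.
Step 9. [r2c8∈{8}] nothing but 8 survives at r2c8 ⇒ r2c8=8.
Step 10. [r5c9∈{6}] only 6 remains possible at r5c9, so r5c9=6.
Step 11. [r4c3∈{4,6,8}] 6 has one home in row 4: r4c3 ⇒ r4c3=6.
Step 12. [r1c1∈{4,8}] 8 has one home in row 1: r1c1 ⇒ r1c1=8.
Step 13. [r4c1∈{4}] r4c1 is down to just 4 ⇒ r4c1=4.
Step 14. [r5c7∈{4,5,8}] row 5 places 4 nowhere but r5c7, so r5c7=4.
Step 15. [r7c6∈{3,7,8}] col 6 places 3 nowhere but r7c6, so r7c6=3.
Step 16. [r2c2∈{2}] r2c2's peers cover all but 2, so r2c2=2.
Step 17. [r1c2∈{4}] r1c2 is down to just 4 ⇒ r1c2=4.
Step 18. [r3c3∈{5}] only 5 remains possible at r3c3, so r3c3=5.
Step 19. [r6c3∈{8}] r6c3's peers cover all but 8, so r6c3=8.
Step 20. [r6c4∈{4,6,7}] in col 4, 4 fits only at r6c4, so r6c4=4.
Step 21. [r6c5∈{7}] r6c5 is down to just 7. So r6c5=7.
Step 22. [r7c1∈{9}] only 9 remains possible at r7c1, so r7c1=9.
Step 23. [r3c7∈{2,7}] col 7 places 2 nowhere but r3c7 ⇒ r3c7=2.
Step 24. [r2c4∈{3,6,7}] 6 has one home in row 2: r2c4 ⇒ r2c4=6.
Step 25. [r7c7∈{1,5}] 1 has one home in col 7: r7c7 ⇒ r7c7=1.
Step 26. [r8c8∈{6}] r8c8's peers cover all but 6 ⇒ r8c8=6.
Step 27. [r2c3∈{3}] r2c3 has the single candidate 3. So r2c3=3.
Step 28. [r7c4∈{7}] r7c4 has the single candidate 7 ⇒ r7c4=7.
Step 29. [r5c2∈{7}] only 7 remains possible at r5c2. So r5c2=7.
Step 30. [r8c5∈{1}] r8c5 has the single candidate 1. So r8c5=1.
Step 31. [r5c6∈{8}] nothing but 8 survives at r5c6 ⇒ r5c6=8.
Step 32. [r4c9∈{3}] r4c9 has the single candidate 3. So r4c9=3.
Step 33. [r7c5∈{8}] only 8 remains possible at r7c5. So r7c5=8.
Step 34. [r7c2∈{6}] r7c2 has the single candidate 6. So r7c2=6.
Step 35. [r4c7∈{8}] nothing but 8 survives at r4c7 ⇒ r4c7=8.
Step 36. [r5c3∈{9}] only 9 remains possible at r5c3. So r5c3=9.
Step 37. [r1c8∈{9}] r1c8 has the single candidate 9 ⇒ r1c8=9.
Step 38. [r2c5∈{5}] only 5 remains possible at r2c5 ⇒ r2c5=5.
Step 39. [r7c3∈{4}] nothing but 4 survives at r7c3. So r7c3=4.
Step 40. [r1c4∈{3}] only 3 remains possible at r1c4, so r1c4=3.
Step 41. [r1c5∈{2}] nothing but 2 survives at r1c5, so r1c5=2.
Step 42. [r2c1∈{1}] r2c1 has the single candidate 1. So r2c1=1.
Step 43. [r3c5∈{4}] r3c5 is down to just 4, so r3c5=4.
Step 44. [r9c4∈{9}] nothing but 9 survives at r9c4, so r9c4=9.
Step 45. [r3c6∈{7}] only 7 remains possible at r3c6, so r3c6=7.
Step 46. [r9c6∈{2}] r9c6's peers cover all but 2 ⇒ r9c6=2.
Step 47. [r6c7∈{5}] r6c7 has the single candidate 5, so r6c7=5.
Step 48. [r6c6∈{6}] r6c6 has the single candidate 6 ⇒ r6c6=6.
Step 49. [r5c1∈{5}] only 5 remains possible at r5c1. So r5c1=5.
Step 50. [r2c7∈{7}] only 7 remains possible at r2c7, so r2c7=7.
Step 51. [r7c8∈{5}] r7c8's peers cover all but 5 ⇒ r7c8=5.

Answer: 8 4 7 3 2 1 6 9 5 / 1 2 3 6 5 9 7 8 4 / 6 9 5 8 4 7 2 3 1 / 4 1 6 2 9 5 8 7 3 / 5 7 9 1 3 8 4 2 6 / 2 3 8 4 7 6 5 1 9 / 9 6 4 7 8 3 1 5 2 / 3 8 2 5 1 4 9 6 7 / 7 5 1 9 6 2 3 4 8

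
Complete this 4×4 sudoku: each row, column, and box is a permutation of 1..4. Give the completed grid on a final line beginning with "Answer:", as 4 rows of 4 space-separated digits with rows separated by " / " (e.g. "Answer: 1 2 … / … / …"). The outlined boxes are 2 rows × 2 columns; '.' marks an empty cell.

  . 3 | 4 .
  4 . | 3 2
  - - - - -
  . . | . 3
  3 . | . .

Step 1. [r2c2∈{1}] nothing but 1 survives at r2c2 ⇒ r2c2=1.
Step 2. [r3c1∈{1,2}] col 1 places 1 nowhere but r3c1. So r3c1=1.
Step 3. [r3c2∈{2,4}] across row 3, 4 lands solely at r3c2, so r3c2=4.
Step 4. [r4c3∈{1,2}] 1 has one home in col 3: r4c3 ⇒ r4c3=1.
Step 5. [r4c4∈{4}] nothing but 4 survives at r4c4. So r4c4=4.
Step 6. [r1c4∈{1}] only 1 remains possible at r1c4, so r1c4=1.
Step 7. [r3c3∈{2}] nothing but 2 survives at r3c3. So r3c3=2.
Step 8. [r4c2∈{2}] nothing but 2 survives at r4c2 ⇒ r4c2=2.
Step 9. [r1c1∈{2}] r1c1 has the single candidate 2. So r1c1=2.

Answer: 2 3 4 1 / 4 1 3 2 / 1 4 2 3 / 3 2 1 4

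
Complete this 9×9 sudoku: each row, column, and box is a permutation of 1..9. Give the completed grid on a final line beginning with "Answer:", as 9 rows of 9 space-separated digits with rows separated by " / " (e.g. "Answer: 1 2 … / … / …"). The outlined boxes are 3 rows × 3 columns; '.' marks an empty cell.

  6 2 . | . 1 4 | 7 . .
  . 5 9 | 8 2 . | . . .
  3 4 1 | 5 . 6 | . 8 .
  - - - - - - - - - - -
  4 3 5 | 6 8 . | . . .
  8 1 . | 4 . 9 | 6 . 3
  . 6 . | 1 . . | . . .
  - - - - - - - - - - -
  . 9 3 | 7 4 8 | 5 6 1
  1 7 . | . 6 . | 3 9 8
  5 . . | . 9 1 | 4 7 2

Step 1. [r6c1∈{2,7,9}] across col 1, 9 lands solely at r6c1. So r6c1=9.
Step 2. [r3c5∈{7}] r3c5's peers cover all but 7 ⇒ r3c5=7.
Step 3. [r2c6∈{3}] r2c6 is down to just 3, so r2c6=3.
Step 4. [r3c7∈{2,9}] row 3 places 2 nowhere but r3c7. So r3c7=2.
Step 5. [r5c5∈{5}] only 5 remains possible at r5c5. So r5c5=5.
Step 6. [r5c8∈{2}] r5c8 is down to just 2. So r5c8=2.
Step 7. [r4c6∈{2,7}] 2 has one home in row 4: r4c6, so r4c6=2.
Step 8. [r4c8∈{1}] r4c8 is down to just 1, so r4c8=1.
Step 9. [r6c3∈{2,7}] r6c3 is the only open cell in row 6 admitting 2. So r6c3=2.
Step 10. [r3c9∈{9}] nothing but 9 survives at r3c9, so r3c9=9.
Step 11. [r1c9∈{5}] r1c9 has the single candidate 5. So r1c9=5.
Step 12. [r2c8∈{4}] only 4 remains possible at r2c8, so r2c8=4.
Step 13. [r4c9∈{7}] r4c9 is down to just 7, so r4c9=7.
Step 14. [r9c3∈{6,8}] 6 has one home in row 9: r9c3. So r9c3=6.
Step 15. [r2c7∈{1}] r2c7's peers cover all but 1 ⇒ r2c7=1.
Step 16. [r6c5∈{3}] r6c5 is down to just 3 ⇒ r6c5=3.
Step 17. [r1c8∈{3}] nothing but 3 survives at r1c8 ⇒ r1c8=3.
Step 18. [r1c4∈{9}] r1c4 is down to just 9 ⇒ r1c4=9.
Step 19. [r6c8∈{5}] r6c8 is down to just 5. So r6c8=5.
Step 20. [r2c9∈{6}] r2c9 is down to just 6, so r2c9=6.
Step 21. [r8c4∈{2}] r8c4's peers cover all but 2. So r8c4=2.
Step 22. [r9c2∈{8}] r9c2 is down to just 8 ⇒ r9c2=8.
Step 23. [r2c1∈{7}] only 7 remains possible at r2c1 ⇒ r2c1=7.
Step 24. [r4c7∈{9}] r4c7 has the single candidate 9, so r4c7=9.
Step 25. [r8c6∈{5}] r8c6 has the single candidate 5, so r8c6=5.
Step 26. [r6c6∈{7}] nothing but 7 survives at r6c6 ⇒ r6c6=7.
Step 27. [r7c1∈{2}] r7c1's peers cover all but 2. So r7c1=2.
Step 28. [r6c9∈{4}] nothing but 4 survives at r6c9. So r6c9=4.
Step 29. [r1c3∈{8}] nothing but 8 survives at r1c3 ⇒ r1c3=8.
Step 30. [r5c3∈{7}] r5c3 has the single candidate 7, so r5c3=7.
Step 31. [r8c3∈{4}] only 4 remains possible at r8c3. So r8c3=4.
Step 32. [r9c4∈{3}] nothing but 3 survives at r9c4 ⇒ r9c4=3.
Step 33. [r6c7∈{8}] r6c7 has the single candidate 8, so r6c7=8.

Answer: 6 2 8 9 1 4 7 3 5 / 7 5 9 8 2 3 1 4 6 / 3 4 1 5 7 6 2 8 9 / 4 3 5 6 8 2 9 1 7 / 8 1 7 4 5 9 6 2 3 / 9 6 2 1 3 7 8 5 4 / 2 9 3 7 4 8 5 6 1 / 1 7 4 2 6 5 3 9 8 / 5 8 6 3 9 1 4 7 2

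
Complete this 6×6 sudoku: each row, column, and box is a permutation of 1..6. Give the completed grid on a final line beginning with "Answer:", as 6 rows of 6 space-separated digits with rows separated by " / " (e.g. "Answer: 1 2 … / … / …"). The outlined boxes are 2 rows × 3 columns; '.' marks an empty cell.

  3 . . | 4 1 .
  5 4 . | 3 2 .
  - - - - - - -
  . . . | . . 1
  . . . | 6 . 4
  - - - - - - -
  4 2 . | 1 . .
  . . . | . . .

Step 1. [r1c2∈{6}] r1c2 is down to just 6 ⇒ r1c2=6.
Step 2. [r6c6∈{2,3,5,6}] col 6 places 2 nowhere but r6c6 ⇒ r6c6=2.
Step 3. [r6c4∈{5}] only 5 remains possible at r6c4, so r6c4=5.
Step 4. [r3c3∈{2,3,4,5,6}] 4 has one home in row 3: r3c3. So r3c3=4.
Step 5. [r5c6∈{3,6}] 3 has one home in col 6: r5c6 ⇒ r5c6=3.
Step 6. [r5c3∈{5,6}] in row 5, 5 fits only at r5c3 ⇒ r5c3=5.
Step 7. [r6c3∈{1,3,6}] across col 3, 6 lands solely at r6c3. So r6c3=6.
Step 8. [r4c3∈{1,2,3}] 3 has one home in col 3: r4c3. So r4c3=3.
Step 9. [r6c1∈{1}] only 1 remains possible at r6c1 ⇒ r6c1=1.
Step 10. [r4c5∈{5}] nothing but 5 survives at r4c5, so r4c5=5.
Step 11. [r4c1∈{2}] r4c1's peers cover all but 2, so r4c1=2.
Step 12. [r4c2∈{1}] nothing but 1 survives at r4c2 ⇒ r4c2=1.
Step 13. [r2c3∈{1}] r2c3's peers cover all but 1. So r2c3=1.
Step 14. [r5c5∈{6}] r5c5 has the single candidate 6 ⇒ r5c5=6.
Step 15. [r3c4∈{2}] r3c4's peers cover all but 2, so r3c4=2.
Step 16. [r3c1∈{6}] nothing but 6 survives at r3c1 ⇒ r3c1=6.
Step 17. [r3c2∈{5}] only 5 remains possible at r3c2 ⇒ r3c2=5.
Step 18. [r6c2∈{3}] nothing but 3 survives at r6c2 ⇒ r6c2=3.
Step 19. [r6c5∈{4}] nothing but 4 survives at r6c5, so r6c5=4.
Step 20. [r1c6∈{5}] r1c6 has the single candidate 5, so r1c6=5.
Step 21. [r3c5∈{3}] r3c5's peers cover all but 3 ⇒ r3c5=3.
Step 22. [r2c6∈{6}] only 6 remains possible at r2c6 ⇒ r2c6=6.
Step 23. [r1c3∈{2}] r1c3's peers cover all but 2. So r1c3=2.

Answer: 3 6 2 4 1 5 / 5 4 1 3 2 6 / 6 5 4 2 3 1 / 2 1 3 6 5 4 / 4 2 5 1 6 3 / 1 3 6 5 4 2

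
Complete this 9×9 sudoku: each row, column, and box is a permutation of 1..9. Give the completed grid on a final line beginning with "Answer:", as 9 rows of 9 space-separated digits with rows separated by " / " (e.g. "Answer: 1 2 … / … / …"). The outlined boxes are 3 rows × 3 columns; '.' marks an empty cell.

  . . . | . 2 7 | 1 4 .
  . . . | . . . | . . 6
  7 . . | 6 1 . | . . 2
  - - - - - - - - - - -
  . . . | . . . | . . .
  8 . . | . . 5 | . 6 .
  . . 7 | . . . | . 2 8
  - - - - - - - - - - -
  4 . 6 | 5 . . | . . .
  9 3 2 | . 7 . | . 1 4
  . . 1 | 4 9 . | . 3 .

Step 1. [r8c4∈{8}] r8c4 is down to just 8 ⇒ r8c4=8.
Step 2. [r2c5∈{3,4,5,8}] in col 5, 5 fits only at r2c5, so r2c5=5.
Step 3. [r9c1∈{5}] r9c1's peers cover all but 5. So r9c1=5.
Step 4. [r9c9∈{7}] r9c9's peers cover all but 7, so r9c9=7.
Step 5. [r7c9∈{9}] only 9 remains possible at r7c9, so r7c9=9.
Step 6. [r9c2∈{8}] r9c2 is down to just 8, so r9c2=8.
Step 7. [r1c3∈{3,5,8,9}] in row 1, 8 fits only at r1c3 ⇒ r1c3=8.
Step 8. [r7c6∈{1,2,3}] across row 7, 1 lands solely at r7c6, so r7c6=1.
Step 9. [r8c6∈{6}] r8c6 is down to just 6. So r8c6=6.
Step 10. [r4c5∈{3,4,6,8}] r4c5 is the only open cell in col 5 admitting 8. So r4c5=8.
Step 11. [r6c5∈{3,4,6}] 6 has one home in col 5: r6c5 ⇒ r6c5=6.
Step 12. [r5c5∈{3,4}] across col 5, 4 lands solely at r5c5 ⇒ r5c5=4.
Step 13. [r8c7∈{5}] only 5 remains possible at r8c7 ⇒ r8c7=5.
Step 14. [r6c2∈{1,4,5,9}] r6c2 is the only open cell in row 6 admitting 5 ⇒ r6c2=5.
Step 15. [r3c3∈{3,4,5,9}] r3c3 is the only open cell in col 3 admitting 5, so r3c3=5.
Step 16. [r7c8∈{8}] only 8 remains possible at r7c8 ⇒ r7c8=8.
Step 17. [r3c8∈{9}] r3c8's peers cover all but 9 ⇒ r3c8=9.
Step 18. [r3c2∈{4}] only 4 remains possible at r3c2. So r3c2=4.
Step 19. [r4c3∈{3,4,9}] across col 3, 4 lands solely at r4c3 ⇒ r4c3=4.
Step 20. [r2c6∈{3,4,8,9}] 4 has one home in row 2: r2c6, so r2c6=4.
Step 21. [r2c7∈{3,7,8}] across row 2, 8 lands solely at r2c7. So r2c7=8.
Step 22. [r3c7∈{3}] r3c7's peers cover all but 3. So r3c7=3.
Step 23. [r9c6∈{2}] nothing but 2 survives at r9c6, so r9c6=2.
Step 24. [r4c8∈{5,7}] r4c8 is the only open cell in col 8 admitting 5. So r4c8=5.
Step 25. [r4c4∈{1,2,3,7,9}] r1c4 and r2c4 in col 4 both hold exactly {3,9}; those values are spoken for. So r4c4≠3.
Step 26. [r2c2∈{1,2,9}] the pair r2c3,r2c4 in row 2 locks {3,9} between them, so r2c2≠9.
Step 27. [r6c4∈{1,3,9}] col 4 has a naked pair {3,9} at r1c4 and r2c4, so r6c4≠9.
Step 28. [r5c4∈{1,2,3,7,9}] r1c4 and r2c4 in col 4 both hold exactly {3,9}; those values are spoken for ⇒ r5c4≠9.
Step 29. [r6c4∈{1,3}] col 4 has a naked pair {3,9} at r1c4 and r2c4. So r6c4≠3.
Step 30. [r6c4∈{1}] only 1 remains possible at r6c4 ⇒ r6c4=1.
Step 31. [r6c1∈{3}] nothing but 3 survives at r6c1. So r6c1=3.
Step 32. [r5c3∈{9}] r5c3 is down to just 9, so r5c3=9.
Step 33. [r6c6∈{9}] nothing but 9 survives at r6c6 ⇒ r6c6=9.
Step 34. [r1c4∈{3,9}] across row 1, 3 lands solely at r1c4, so r1c4=3.
Step 35. [r5c7∈{7}] only 7 remains possible at r5c7 ⇒ r5c7=7.
Step 36. [r5c9∈{1,3}] 3 has one home in row 5: r5c9, so r5c9=3.
Step 37. [r5c2∈{1,2}] in row 5, 1 fits only at r5c2. So r5c2=1.
Step 38. [r2c2∈{2}] nothing but 2 survives at r2c2, so r2c2=2.
Step 39. [r4c2∈{6}] r4c2's peers cover all but 6 ⇒ r4c2=6.
Step 40. [r4c4∈{2,7}] across row 4, 7 lands solely at r4c4 ⇒ r4c4=7.
Step 41. [r1c9∈{5}] r1c9 has the single candidate 5. So r1c9=5.
Step 42. [r2c8∈{7}] r2c8 is down to just 7. So r2c8=7.
Step 43. [r7c7∈{2}] r7c7 is down to just 2 ⇒ r7c7=2.
Step 44. [r3c6∈{8}] r3c6 is down to just 8, so r3c6=8.
Step 45. [r1c1∈{6}] r1c1 is down to just 6 ⇒ r1c1=6.
Step 46. [r2c1∈{1}] only 1 remains possible at r2c1, so r2c1=1.
Step 47. [r5c4∈{2}] r5c4 has the single candidate 2. So r5c4=2.
Step 48. [r1c2∈{9}] r1c2's peers cover all but 9. So r1c2=9.
Step 49. [r4c9∈{1}] r4c9 is down to just 1. So r4c9=1.
Step 50. [r9c7∈{6}] r9c7 is down to just 6 ⇒ r9c7=6.
Step 51. [r4c6∈{3}] nothing but 3 survives at r4c6, so r4c6=3.
Step 52. [r6c7∈{4}] r6c7 has the single candidate 4, so r6c7=4.
Step 53. [r7c2∈{7}] r7c2's peers cover all but 7. So r7c2=7.
Step 54. [r2c4∈{9}] r2c4 has the single candidate 9, so r2c4=9.
Step 55. [r2c3∈{3}] only 3 remains possible at r2c3, so r2c3=3.
Step 56. [r7c5∈{3}] only 3 remains possible at r7c5. So r7c5=3.
Step 57. [r4c7∈{9}] only 9 remains possible at r4c7. So r4c7=9.
Step 58. [r4c1∈{2}] nothing but 2 survives at r4c1 ⇒ r4c1=2.

Answer: 6 9 8 3 2 7 1 4 5 / 1 2 3 9 5 4 8 7 6 / 7 4 5 6 1 8 3 9 2 / 2 6 4 7 8 3 9 5 1 / 8 1 9 2 4 5 7 6 3 / 3 5 7 1 6 9 4 2 8 / 4 7 6 5 3 1 2 8 9 / 9 3 2 8 7 6 5 1 4 / 5 8 1 4 9 2 6 3 7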